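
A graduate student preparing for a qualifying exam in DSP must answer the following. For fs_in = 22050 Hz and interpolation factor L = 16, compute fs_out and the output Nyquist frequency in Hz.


Step 1 — output sample rate after interpolation by L:
fs_out = L * fs_in = 16 * 22050 = 352800 Hz

Step 2 — Nyquist frequency of the output stream:
f_Nyq = fs_out / 2 = 352800 / 2 = 176400.0 Hz

fs_out = 352800 Hz; f_Nyquist = 176400.0 Hz


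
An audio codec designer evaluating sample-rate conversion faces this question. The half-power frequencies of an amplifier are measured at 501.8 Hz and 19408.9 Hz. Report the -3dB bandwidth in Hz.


Bandwidth is the difference of -3dB frequencies:
BW = f_high - f_low
   = 19408.9 - 501.8
   = 18907.1 Hz

18907.1 Hz


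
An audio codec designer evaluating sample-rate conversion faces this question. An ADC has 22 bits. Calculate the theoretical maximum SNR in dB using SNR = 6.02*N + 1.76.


Theoretical SNR for a full-scale sinusoid:
SNR = 6.02 * N + 1.76
    = 6.02 * 22 + 1.76
    = 132.44 + 1.76
    = 134.2 dB

134.2 dB


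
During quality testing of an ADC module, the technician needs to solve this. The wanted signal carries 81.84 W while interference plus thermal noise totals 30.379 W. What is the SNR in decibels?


SNR in decibels:
SNR = 10 * log10(Ps / Pn)
    = 10 * log10(81.84 / 30.379)
    = 10 * log10(2.694)
    = 10 * 0.4304
    = 4.3 dB

4.3 dB


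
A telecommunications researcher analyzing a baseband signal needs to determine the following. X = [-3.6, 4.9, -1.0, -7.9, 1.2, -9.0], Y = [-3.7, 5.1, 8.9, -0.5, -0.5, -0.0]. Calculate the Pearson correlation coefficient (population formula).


Pearson correlation coefficient (population):
r = cov(X,Y) / (std(X) * std(Y))
Mean X = -2.5667, Mean Y = 1.55
Cov(X,Y) = 9.438333
Std(X) = 4.886944, Std(Y) = 4.183201
r = 0.4617

0.4617


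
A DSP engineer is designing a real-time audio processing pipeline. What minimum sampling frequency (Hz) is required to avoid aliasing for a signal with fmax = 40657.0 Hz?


The Nyquist rate is twice the maximum frequency component.
fs_min = 2 * fmax
      = 2 * 40657.0
      = 81314.0 Hz

81314.0


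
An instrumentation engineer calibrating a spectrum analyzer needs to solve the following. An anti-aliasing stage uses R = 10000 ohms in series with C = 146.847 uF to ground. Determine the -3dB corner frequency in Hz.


Cutoff frequency of a first-order RC filter:
fc = 1 / (2 * pi * R * C)
C = 146.847 uF = 0.000146847 F
fc = 1 / (2 * pi * 10000 * 0.000146847)
   = 1 / 9.226669128034
   = 0.108381 Hz

0.108381 Hz


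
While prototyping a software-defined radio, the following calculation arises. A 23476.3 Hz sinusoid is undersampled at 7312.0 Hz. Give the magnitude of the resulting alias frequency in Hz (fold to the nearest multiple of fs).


Compute the nearest integer multiple of fs to the signal:
n = round(23476.3 / 7312.0) = 3
f_alias = |23476.3 - 3 * 7312.0|
        = |23476.3 - 21936.0|
        = 1540.3 Hz

1540.3


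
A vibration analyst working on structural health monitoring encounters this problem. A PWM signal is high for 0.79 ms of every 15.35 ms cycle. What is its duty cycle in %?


Duty cycle as a percentage:
DC = (t_on / T) * 100
   = (0.79 / 15.35) * 100
   = 0.051466 * 100
   = 5.15 %

5.15 %


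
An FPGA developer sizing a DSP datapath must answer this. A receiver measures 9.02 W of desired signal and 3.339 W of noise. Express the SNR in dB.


SNR in decibels:
SNR = 10 * log10(Ps / Pn)
    = 10 * log10(9.02 / 3.339)
    = 10 * log10(2.7014)
    = 10 * 0.4316
    = 4.32 dB

4.32 dB


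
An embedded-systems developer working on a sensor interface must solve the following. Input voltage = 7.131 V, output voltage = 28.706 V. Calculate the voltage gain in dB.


Voltage gain in dB:
G = 20 * log10(Vout / Vin)
  = 20 * log10(28.706 / 7.131)
  = 20 * log10(4.025522)
  = 20 * 0.604822
  = 12.1 dB

12.1 dB


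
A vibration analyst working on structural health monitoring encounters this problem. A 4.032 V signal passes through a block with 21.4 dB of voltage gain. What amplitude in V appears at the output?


Output voltage from dB gain:
V_out = V_in * 10^(gain_dB / 20)
      = 4.032 * 10^(21.4 / 20)
      = 4.032 * 11.748976
      = 47.3719 V

47.3719 V


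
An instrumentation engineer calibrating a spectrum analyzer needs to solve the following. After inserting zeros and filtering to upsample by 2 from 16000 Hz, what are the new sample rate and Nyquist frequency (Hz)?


Step 1 — output sample rate after interpolation by L:
fs_out = L * fs_in = 2 * 16000 = 32000 Hz

Step 2 — Nyquist frequency of the output stream:
f_Nyq = fs_out / 2 = 32000 / 2 = 16000.0 Hz

fs_out = 32000 Hz; f_Nyquist = 16000.0 Hz


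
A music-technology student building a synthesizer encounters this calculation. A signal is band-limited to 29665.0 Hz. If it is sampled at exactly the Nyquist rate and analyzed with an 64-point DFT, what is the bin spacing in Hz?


Step 1 — Nyquist sampling rate:
fs = 2 * fmax = 2 * 29665.0 = 59330.0 Hz

Step 2 — DFT bin spacing:
df = fs / N = 59330.0 / 64 = 927.0312 Hz

927.0312 Hz


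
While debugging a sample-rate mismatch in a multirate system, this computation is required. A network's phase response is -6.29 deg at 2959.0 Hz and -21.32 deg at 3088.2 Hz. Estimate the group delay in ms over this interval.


Group delay from phase difference:
tau = -d(phi)/d(omega)
d(phi) = -15.03 deg = -0.262323 rad
d(omega) = 2*pi*(3088.2 - 2959.0) = 811.7875 rad/s
tau = -(-0.262323) / 811.7875
    = 0.3231 ms

0.3231 ms


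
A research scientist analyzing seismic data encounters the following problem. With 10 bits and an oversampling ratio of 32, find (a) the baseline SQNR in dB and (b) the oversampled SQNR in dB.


Step 1 — baseline SQNR at Nyquist:
SQNR_base = 6.02*N + 1.76
          = 6.02*10 + 1.76
          = 61.96 dB

Step 2 — oversampling processing gain:
G = 10*log10(OSR) = 10*log10(32) = 15.05 dB

Step 3 — total:
SQNR_total = 61.96 + 15.05 = 77.01 dB

Base SQNR = 61.96 dB; oversampled SQNR = 77.01 dB


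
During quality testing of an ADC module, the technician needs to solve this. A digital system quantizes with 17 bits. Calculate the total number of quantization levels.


Number of quantization levels = 2^N
= 2^17
= 131072

131072


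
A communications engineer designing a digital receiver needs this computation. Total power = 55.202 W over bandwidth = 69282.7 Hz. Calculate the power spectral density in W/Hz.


Power spectral density:
PSD = P / BW
    = 55.202 / 69282.7
    = 0.00079676 W/Hz

0.00079676 W/Hz


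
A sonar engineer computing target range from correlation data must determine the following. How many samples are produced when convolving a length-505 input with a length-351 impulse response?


Linear convolution output length:
L = N + M - 1
  = 505 + 351 - 1
  = 855 samples

855


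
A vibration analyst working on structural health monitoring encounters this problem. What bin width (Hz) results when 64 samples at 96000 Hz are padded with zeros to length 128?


Frequency resolution after zero-padding:
N_padded = 64 * 2 = 128
df = fs / N_padded
   = 96000 / 128
   = 750.0 Hz

750.0 Hz


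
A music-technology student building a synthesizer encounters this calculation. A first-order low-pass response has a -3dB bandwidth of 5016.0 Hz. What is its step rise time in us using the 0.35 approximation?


Rise time from bandwidth relationship:
tr = 0.35 / BW
   = 0.35 / 5016.0
   = 6.977671451e-05 s
   = 69.7767 us

69.7767 us


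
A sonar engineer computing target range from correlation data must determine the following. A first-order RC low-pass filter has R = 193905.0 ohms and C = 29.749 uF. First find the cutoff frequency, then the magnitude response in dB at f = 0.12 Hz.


Step 1 — cutoff frequency:
fc = 1 / (2*pi*R*C)
C = 29.749 uF = 2.9749e-05 F
fc = 1 / (2*pi*193905.0*2.9749e-05)
   = 0.0275904 Hz

Step 2 — magnitude at f = 0.12 Hz:
|H(f)| = 1 / sqrt(1 + (f/fc)^2)
f/fc = 0.12 / 0.0275904 = 4.349339
|H| = 1 / sqrt(1 + 18.91675) = 0.2240736
|H|_dB = 20*log10(0.2240736) = -12.99 dB

fc = 0.0275904 Hz; |H(0.12 Hz)| = -12.99 dB


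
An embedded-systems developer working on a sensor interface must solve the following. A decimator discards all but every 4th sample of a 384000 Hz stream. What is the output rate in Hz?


Decimation reduces the sample rate:
fs_out = fs_in / M
       = 384000 / 4
       = 96000.0 Hz

96000.0 Hz


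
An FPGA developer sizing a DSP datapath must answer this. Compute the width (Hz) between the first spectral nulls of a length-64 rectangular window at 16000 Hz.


Main lobe width for a rectangular window:
Width = 2 * fs / N
      = 2 * 16000 / 64
      = 32000 / 64
      = 500.0 Hz

500.0 Hz


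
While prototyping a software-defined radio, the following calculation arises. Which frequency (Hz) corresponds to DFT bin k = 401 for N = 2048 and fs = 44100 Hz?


Frequency of DFT bin k:
f_k = k * fs / N
    = 401 * 44100 / 2048
    = 17684100 / 2048
    = 8634.814 Hz

8634.814 Hz


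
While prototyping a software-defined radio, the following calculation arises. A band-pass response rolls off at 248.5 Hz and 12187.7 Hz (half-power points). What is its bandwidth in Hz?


Bandwidth is the difference of -3dB frequencies:
BW = f_high - f_low
   = 12187.7 - 248.5
   = 11939.2 Hz

11939.2 Hz


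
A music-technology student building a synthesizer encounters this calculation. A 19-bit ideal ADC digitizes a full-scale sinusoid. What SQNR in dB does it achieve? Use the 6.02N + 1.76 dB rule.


Theoretical SNR for a full-scale sinusoid:
SNR = 6.02 * N + 1.76
    = 6.02 * 19 + 1.76
    = 114.38 + 1.76
    = 116.14 dB

116.14 dB


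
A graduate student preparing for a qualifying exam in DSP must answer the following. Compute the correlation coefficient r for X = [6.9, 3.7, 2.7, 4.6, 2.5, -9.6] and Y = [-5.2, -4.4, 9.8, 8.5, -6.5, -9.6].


Pearson correlation coefficient (population):
r = cov(X,Y) / (std(X) * std(Y))
Mean X = 1.8, Mean Y = -1.2333
Cov(X,Y) = 17.105
Std(X) = 5.302829, Std(Y) = 7.527431
r = 0.4285

0.4285


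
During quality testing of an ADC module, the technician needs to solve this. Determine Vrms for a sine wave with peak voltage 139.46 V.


RMS voltage for a sinusoidal waveform:
V_rms = V_peak / sqrt(2)
      = 139.46 / 1.414214
      = 98.613 V

98.613 V


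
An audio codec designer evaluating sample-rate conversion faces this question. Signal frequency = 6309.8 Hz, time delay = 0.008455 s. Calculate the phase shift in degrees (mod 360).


Phase shift from frequency and time delay:
phi = 360 * f * t_delay
    = 360 * 6309.8 * 0.008455
    = 19205.77 degrees
    mod 360 = 125.77 degrees

125.77 degrees


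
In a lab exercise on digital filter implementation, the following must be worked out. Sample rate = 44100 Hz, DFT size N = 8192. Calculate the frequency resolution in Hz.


DFT frequency resolution:
df = fs / N
   = 44100 / 8192
   = 5.3833 Hz

5.3833 Hz


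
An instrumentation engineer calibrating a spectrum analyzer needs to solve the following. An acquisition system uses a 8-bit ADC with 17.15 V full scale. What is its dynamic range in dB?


Dynamic range from full-scale to LSB:
V_min = V_max / 2^bits = 17.15 / 2^8
DR = 20 * log10(V_max / V_min)
   = 20 * log10(2^8)
   = 20 * 8 * log10(2)
   = 48.16 dB

48.16 dB


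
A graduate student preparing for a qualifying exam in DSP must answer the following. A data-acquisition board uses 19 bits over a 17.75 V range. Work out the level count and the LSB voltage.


Step 1 — number of quantization levels:
L = 2^N = 2^19 = 524288

Step 2 — LSB step size:
delta = Vfs / L
      = 17.75 / 524288
      = 3.386e-05 V

Levels = 524288; step size = 3.386e-05 V


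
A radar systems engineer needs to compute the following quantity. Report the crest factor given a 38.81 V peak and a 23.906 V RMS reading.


Crest factor is the ratio of peak to RMS:
CF = V_peak / V_rms
   = 38.81 / 23.906
   = 1.6234

1.6234


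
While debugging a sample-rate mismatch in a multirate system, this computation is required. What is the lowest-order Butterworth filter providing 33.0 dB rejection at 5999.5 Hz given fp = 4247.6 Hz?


Butterworth filter order formula:
n = log10(10^(A/10) - 1) / (2 * log10(f_stop/f_pass))
10^(33.0/10) - 1 = 1994.2623
f_stop/f_pass = 5999.5 / 4247.6 = 1.4124
n = 11.0014 -> ceil = 12

12


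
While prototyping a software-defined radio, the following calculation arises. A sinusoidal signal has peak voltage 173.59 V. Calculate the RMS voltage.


RMS voltage for a sinusoidal waveform:
V_rms = V_peak / sqrt(2)
      = 173.59 / 1.414214
      = 122.747 V

122.747 V


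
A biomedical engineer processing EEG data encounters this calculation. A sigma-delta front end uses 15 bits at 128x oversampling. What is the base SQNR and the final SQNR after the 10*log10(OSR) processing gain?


Step 1 — baseline SQNR at Nyquist:
SQNR_base = 6.02*N + 1.76
          = 6.02*15 + 1.76
          = 92.06 dB

Step 2 — oversampling processing gain:
G = 10*log10(OSR) = 10*log10(128) = 21.07 dB

Step 3 — total:
SQNR_total = 92.06 + 21.07 = 113.13 dB

Base SQNR = 92.06 dB; oversampled SQNR = 113.13 dB


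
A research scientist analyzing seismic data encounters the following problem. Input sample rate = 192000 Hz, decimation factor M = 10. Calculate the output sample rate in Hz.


Decimation reduces the sample rate:
fs_out = fs_in / M
       = 192000 / 10
       = 19200.0 Hz

19200.0 Hz


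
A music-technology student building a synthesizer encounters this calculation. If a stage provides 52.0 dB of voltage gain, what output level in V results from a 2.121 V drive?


Output voltage from dB gain:
V_out = V_in * 10^(gain_dB / 20)
      = 2.121 * 10^(52.0 / 20)
      = 2.121 * 398.107171
      = 844.3853 V

844.3853 V


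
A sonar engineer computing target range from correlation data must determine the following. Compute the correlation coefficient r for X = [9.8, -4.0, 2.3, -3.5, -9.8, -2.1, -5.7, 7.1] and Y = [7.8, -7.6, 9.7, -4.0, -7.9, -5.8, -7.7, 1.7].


Pearson correlation coefficient (population):
r = cov(X,Y) / (std(X) * std(Y))
Mean X = -0.7375, Mean Y = -1.725
Cov(X,Y) = 34.816563
Std(X) = 6.210664, Std(Y) = 6.737164
r = 0.8321

0.8321


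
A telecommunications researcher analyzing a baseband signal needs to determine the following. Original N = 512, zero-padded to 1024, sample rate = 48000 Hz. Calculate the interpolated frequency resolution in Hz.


Frequency resolution after zero-padding:
N_padded = 512 * 2 = 1024
df = fs / N_padded
   = 48000 / 1024
   = 46.875 Hz

46.875 Hz


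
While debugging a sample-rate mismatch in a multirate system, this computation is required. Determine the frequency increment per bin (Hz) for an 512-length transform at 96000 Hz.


DFT frequency resolution:
df = fs / N
   = 96000 / 512
   = 187.5 Hz

187.5 Hz


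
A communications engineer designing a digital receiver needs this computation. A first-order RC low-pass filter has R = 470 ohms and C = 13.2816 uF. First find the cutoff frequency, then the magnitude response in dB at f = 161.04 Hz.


Step 1 — cutoff frequency:
fc = 1 / (2*pi*R*C)
C = 13.2816 uF = 1.32816e-05 F
fc = 1 / (2*pi*470*1.32816e-05)
   = 25.496 Hz

Step 2 — magnitude at f = 161.04 Hz:
|H(f)| = 1 / sqrt(1 + (f/fc)^2)
f/fc = 161.04 / 25.496 = 6.316285
|H| = 1 / sqrt(1 + 39.895456) = 0.1563733
|H|_dB = 20*log10(0.1563733) = -16.12 dB

fc = 25.496 Hz; |H(161.04 Hz)| = -16.12 dB


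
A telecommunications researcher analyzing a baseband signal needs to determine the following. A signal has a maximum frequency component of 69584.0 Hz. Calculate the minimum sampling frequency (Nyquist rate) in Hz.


The Nyquist rate is twice the maximum frequency component.
fs_min = 2 * fmax
      = 2 * 69584.0
      = 139168.0 Hz

139168.0


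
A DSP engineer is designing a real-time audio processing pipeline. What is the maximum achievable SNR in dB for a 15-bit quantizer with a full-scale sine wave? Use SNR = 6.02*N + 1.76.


Theoretical SNR for a full-scale sinusoid:
SNR = 6.02 * N + 1.76
    = 6.02 * 15 + 1.76
    = 90.3 + 1.76
    = 92.06 dB

92.06 dB


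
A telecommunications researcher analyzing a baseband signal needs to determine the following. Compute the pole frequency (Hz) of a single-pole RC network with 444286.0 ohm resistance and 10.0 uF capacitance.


Cutoff frequency of a first-order RC filter:
fc = 1 / (2 * pi * R * C)
C = 10.0 uF = 1e-05 F
fc = 1 / (2 * pi * 444286.0 * 1e-05)
   = 1 / 27.915312673856
   = 0.035823 Hz

0.035823 Hz


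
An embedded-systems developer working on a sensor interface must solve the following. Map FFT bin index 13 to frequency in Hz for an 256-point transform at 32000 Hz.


Frequency of DFT bin k:
f_k = k * fs / N
    = 13 * 32000 / 256
    = 416000 / 256
    = 1625.0 Hz

1625.0 Hz


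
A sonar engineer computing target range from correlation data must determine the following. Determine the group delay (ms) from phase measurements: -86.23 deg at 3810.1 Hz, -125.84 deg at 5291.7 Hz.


Group delay from phase difference:
tau = -d(phi)/d(omega)
d(phi) = -39.61 deg = -0.691325 rad
d(omega) = 2*pi*(5291.7 - 3810.1) = 9309.1674 rad/s
tau = -(-0.691325) / 9309.1674
    = 0.0743 ms

0.0743 ms


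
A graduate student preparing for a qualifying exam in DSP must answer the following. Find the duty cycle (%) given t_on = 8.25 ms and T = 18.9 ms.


Duty cycle as a percentage:
DC = (t_on / T) * 100
   = (8.25 / 18.9) * 100
   = 0.436508 * 100
   = 43.65 %

43.65 %


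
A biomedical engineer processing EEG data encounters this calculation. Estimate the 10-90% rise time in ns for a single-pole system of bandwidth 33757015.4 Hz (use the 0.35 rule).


Rise time from bandwidth relationship:
tr = 0.35 / BW
   = 0.35 / 33757015.4
   = 1.036821519e-08 s
   = 10.3682 ns

10.3682 ns


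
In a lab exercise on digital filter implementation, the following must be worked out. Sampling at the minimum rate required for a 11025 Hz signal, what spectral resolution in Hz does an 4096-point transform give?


Step 1 — Nyquist sampling rate:
fs = 2 * fmax = 2 * 11025 = 22050 Hz

Step 2 — DFT bin spacing:
df = fs / N = 22050 / 4096 = 5.3833 Hz

5.3833 Hz


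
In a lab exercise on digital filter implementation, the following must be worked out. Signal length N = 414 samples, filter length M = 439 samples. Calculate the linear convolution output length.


Linear convolution output length:
L = N + M - 1
  = 414 + 439 - 1
  = 852 samples

852


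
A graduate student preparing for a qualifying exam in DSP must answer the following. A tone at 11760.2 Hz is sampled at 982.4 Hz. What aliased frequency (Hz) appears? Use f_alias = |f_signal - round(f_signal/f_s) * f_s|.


Compute the nearest integer multiple of fs to the signal:
n = round(11760.2 / 982.4) = 12
f_alias = |11760.2 - 12 * 982.4|
        = |11760.2 - 11788.8|
        = 28.6 Hz

28.6


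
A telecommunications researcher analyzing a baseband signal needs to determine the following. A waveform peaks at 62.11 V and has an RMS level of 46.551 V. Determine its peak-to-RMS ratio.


Crest factor is the ratio of peak to RMS:
CF = V_peak / V_rms
   = 62.11 / 46.551
   = 1.3342

1.3342


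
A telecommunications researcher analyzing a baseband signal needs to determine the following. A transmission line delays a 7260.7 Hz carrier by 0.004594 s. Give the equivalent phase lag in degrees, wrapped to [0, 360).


Phase shift from frequency and time delay:
phi = 360 * f * t_delay
    = 360 * 7260.7 * 0.004594
    = 12008.04 degrees
    mod 360 = 128.04 degrees

128.04 degrees


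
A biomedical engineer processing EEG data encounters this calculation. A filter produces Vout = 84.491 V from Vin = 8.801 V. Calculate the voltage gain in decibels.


Voltage gain in dB:
G = 20 * log10(Vout / Vin)
  = 20 * log10(84.491 / 8.801)
  = 20 * log10(9.600159)
  = 20 * 0.982278
  = 19.65 dB

19.65 dB


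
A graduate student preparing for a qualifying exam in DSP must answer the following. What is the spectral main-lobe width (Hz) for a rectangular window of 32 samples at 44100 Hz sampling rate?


Main lobe width for a rectangular window:
Width = 2 * fs / N
      = 2 * 44100 / 32
      = 88200 / 32
      = 2756.25 Hz

2756.25 Hz


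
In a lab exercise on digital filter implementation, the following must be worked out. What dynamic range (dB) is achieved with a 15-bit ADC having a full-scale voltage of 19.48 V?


Dynamic range from full-scale to LSB:
V_min = V_max / 2^bits = 19.48 / 2^15
DR = 20 * log10(V_max / V_min)
   = 20 * log10(2^15)
   = 20 * 15 * log10(2)
   = 90.31 dB

90.31 dB


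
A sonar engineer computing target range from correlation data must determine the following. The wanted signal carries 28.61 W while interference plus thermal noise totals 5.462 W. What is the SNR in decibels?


SNR in decibels:
SNR = 10 * log10(Ps / Pn)
    = 10 * log10(28.61 / 5.462)
    = 10 * log10(5.238)
    = 10 * 0.7192
    = 7.19 dB

7.19 dB


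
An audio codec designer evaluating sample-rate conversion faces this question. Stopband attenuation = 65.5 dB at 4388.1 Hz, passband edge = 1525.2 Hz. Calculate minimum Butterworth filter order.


Butterworth filter order formula:
n = log10(10^(A/10) - 1) / (2 * log10(f_stop/f_pass))
10^(65.5/10) - 1 = 3548132.8923
f_stop/f_pass = 4388.1 / 1525.2 = 2.8771
n = 7.1359 -> ceil = 8

8


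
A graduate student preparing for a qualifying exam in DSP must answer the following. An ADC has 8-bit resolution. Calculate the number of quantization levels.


Number of quantization levels = 2^N
= 2^8
= 256

256


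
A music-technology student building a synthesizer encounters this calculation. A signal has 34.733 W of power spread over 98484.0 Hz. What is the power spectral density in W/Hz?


Power spectral density:
PSD = P / BW
    = 34.733 / 98484.0
    = 0.00035268 W/Hz

0.00035268 W/Hz


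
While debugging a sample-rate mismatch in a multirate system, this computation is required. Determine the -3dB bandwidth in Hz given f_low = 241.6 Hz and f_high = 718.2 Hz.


Bandwidth is the difference of -3dB frequencies:
BW = f_high - f_low
   = 718.2 - 241.6
   = 476.6 Hz

476.6 Hz


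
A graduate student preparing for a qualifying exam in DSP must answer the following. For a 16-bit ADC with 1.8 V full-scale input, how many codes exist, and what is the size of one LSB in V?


Step 1 — number of quantization levels:
L = 2^N = 2^16 = 65536

Step 2 — LSB step size:
delta = Vfs / L
      = 1.8 / 65536
      = 2.747e-05 V

Levels = 65536; step size = 2.747e-05 V


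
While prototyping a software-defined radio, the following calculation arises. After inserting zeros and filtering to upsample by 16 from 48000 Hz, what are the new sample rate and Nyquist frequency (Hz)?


Step 1 — output sample rate after interpolation by L:
fs_out = L * fs_in = 16 * 48000 = 768000 Hz

Step 2 — Nyquist frequency of the output stream:
f_Nyq = fs_out / 2 = 768000 / 2 = 384000.0 Hz

fs_out = 768000 Hz; f_Nyquist = 384000.0 Hz


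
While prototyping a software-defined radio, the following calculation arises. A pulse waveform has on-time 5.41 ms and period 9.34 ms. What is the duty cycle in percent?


Duty cycle as a percentage:
DC = (t_on / T) * 100
   = (5.41 / 9.34) * 100
   = 0.579229 * 100
   = 57.92 %

57.92 %


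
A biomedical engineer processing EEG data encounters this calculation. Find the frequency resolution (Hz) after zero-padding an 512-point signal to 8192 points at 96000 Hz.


Frequency resolution after zero-padding:
N_padded = 512 * 16 = 8192
df = fs / N_padded
   = 96000 / 8192
   = 11.7188 Hz

11.7188 Hz


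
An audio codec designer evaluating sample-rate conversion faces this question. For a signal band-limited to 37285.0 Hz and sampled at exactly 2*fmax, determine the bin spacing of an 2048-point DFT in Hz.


Step 1 — Nyquist sampling rate:
fs = 2 * fmax = 2 * 37285.0 = 74570.0 Hz

Step 2 — DFT bin spacing:
df = fs / N = 74570.0 / 2048 = 36.4111 Hz

36.4111 Hz


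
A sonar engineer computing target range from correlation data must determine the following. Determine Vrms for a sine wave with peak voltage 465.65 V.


RMS voltage for a sinusoidal waveform:
V_rms = V_peak / sqrt(2)
      = 465.65 / 1.414214
      = 329.264 V

329.264 V


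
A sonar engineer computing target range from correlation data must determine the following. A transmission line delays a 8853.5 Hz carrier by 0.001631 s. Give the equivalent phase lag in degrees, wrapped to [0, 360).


Phase shift from frequency and time delay:
phi = 360 * f * t_delay
    = 360 * 8853.5 * 0.001631
    = 5198.42 degrees
    mod 360 = 158.42 degrees

158.42 degrees


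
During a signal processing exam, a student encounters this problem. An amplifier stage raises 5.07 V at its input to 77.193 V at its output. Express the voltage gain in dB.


Voltage gain in dB:
G = 20 * log10(Vout / Vin)
  = 20 * log10(77.193 / 5.07)
  = 20 * log10(15.225444)
  = 20 * 1.18257
  = 23.65 dB

23.65 dB


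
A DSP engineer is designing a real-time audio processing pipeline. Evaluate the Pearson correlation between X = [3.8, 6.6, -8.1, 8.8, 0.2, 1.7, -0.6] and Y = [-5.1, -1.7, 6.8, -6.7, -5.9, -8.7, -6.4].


Pearson correlation coefficient (population):
r = cov(X,Y) / (std(X) * std(Y))
Mean X = 1.7714, Mean Y = -3.9571
Cov(X,Y) = -15.385918
Std(X) = 5.10426, Std(Y) = 4.808878
r = -0.6268

-0.6268


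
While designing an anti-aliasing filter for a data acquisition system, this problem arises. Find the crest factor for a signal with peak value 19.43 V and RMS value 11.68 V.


Crest factor is the ratio of peak to RMS:
CF = V_peak / V_rms
   = 19.43 / 11.68
   = 1.6635

1.6635


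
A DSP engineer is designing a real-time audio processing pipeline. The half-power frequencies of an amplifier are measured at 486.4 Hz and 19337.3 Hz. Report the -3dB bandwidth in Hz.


Bandwidth is the difference of -3dB frequencies:
BW = f_high - f_low
   = 19337.3 - 486.4
   = 18850.9 Hz

18850.9 Hz


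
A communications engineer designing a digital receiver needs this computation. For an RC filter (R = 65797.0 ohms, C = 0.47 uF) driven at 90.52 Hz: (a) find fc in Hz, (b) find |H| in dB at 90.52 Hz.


Step 1 — cutoff frequency:
fc = 1 / (2*pi*R*C)
C = 0.47 uF = 4.7e-07 F
fc = 1 / (2*pi*65797.0*4.7e-07)
   = 5.14655 Hz

Step 2 — magnitude at f = 90.52 Hz:
|H(f)| = 1 / sqrt(1 + (f/fc)^2)
f/fc = 90.52 / 5.14655 = 17.588482
|H| = 1 / sqrt(1 + 309.354699) = 0.0567637
|H|_dB = 20*log10(0.0567637) = -24.92 dB

fc = 5.14655 Hz; |H(90.52 Hz)| = -24.92 dB


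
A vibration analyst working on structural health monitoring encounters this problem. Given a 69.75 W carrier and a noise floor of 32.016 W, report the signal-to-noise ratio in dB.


SNR in decibels:
SNR = 10 * log10(Ps / Pn)
    = 10 * log10(69.75 / 32.016)
    = 10 * log10(2.1786)
    = 10 * 0.3382
    = 3.38 dB

3.38 dB


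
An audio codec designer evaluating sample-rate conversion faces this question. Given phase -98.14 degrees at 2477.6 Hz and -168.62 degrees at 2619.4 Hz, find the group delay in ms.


Group delay from phase difference:
tau = -d(phi)/d(omega)
d(phi) = -70.48 deg = -1.230108 rad
d(omega) = 2*pi*(2619.4 - 2477.6) = 890.9557 rad/s
tau = -(-1.230108) / 890.9557
    = 1.3807 ms

1.3807 ms


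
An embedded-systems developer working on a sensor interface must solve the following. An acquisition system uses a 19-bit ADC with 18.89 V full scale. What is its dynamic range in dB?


Dynamic range from full-scale to LSB:
V_min = V_max / 2^bits = 18.89 / 2^19
DR = 20 * log10(V_max / V_min)
   = 20 * log10(2^19)
   = 20 * 19 * log10(2)
   = 114.39 dB

114.39 dB


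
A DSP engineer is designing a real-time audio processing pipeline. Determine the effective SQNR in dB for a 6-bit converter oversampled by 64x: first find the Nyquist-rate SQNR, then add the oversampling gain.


Step 1 — baseline SQNR at Nyquist:
SQNR_base = 6.02*N + 1.76
          = 6.02*6 + 1.76
          = 37.88 dB

Step 2 — oversampling processing gain:
G = 10*log10(OSR) = 10*log10(64) = 18.06 dB

Step 3 — total:
SQNR_total = 37.88 + 18.06 = 55.94 dB

Base SQNR = 37.88 dB; oversampled SQNR = 55.94 dB


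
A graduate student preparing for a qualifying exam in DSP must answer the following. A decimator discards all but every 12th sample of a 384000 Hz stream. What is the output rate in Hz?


Decimation reduces the sample rate:
fs_out = fs_in / M
       = 384000 / 12
       = 32000.0 Hz

32000.0 Hz


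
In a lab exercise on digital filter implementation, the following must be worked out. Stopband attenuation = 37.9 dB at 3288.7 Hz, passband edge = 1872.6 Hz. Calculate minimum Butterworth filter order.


Butterworth filter order formula:
n = log10(10^(A/10) - 1) / (2 * log10(f_stop/f_pass))
10^(37.9/10) - 1 = 6164.95
f_stop/f_pass = 3288.7 / 1872.6 = 1.7562
n = 7.7479 -> ceil = 8

8


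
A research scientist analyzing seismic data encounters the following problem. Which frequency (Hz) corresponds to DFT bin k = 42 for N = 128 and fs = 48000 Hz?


Frequency of DFT bin k:
f_k = k * fs / N
    = 42 * 48000 / 128
    = 2016000 / 128
    = 15750.0 Hz

15750.0 Hz


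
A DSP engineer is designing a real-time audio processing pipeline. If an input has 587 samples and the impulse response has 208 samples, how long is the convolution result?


Linear convolution output length:
L = N + M - 1
  = 587 + 208 - 1
  = 794 samples

794


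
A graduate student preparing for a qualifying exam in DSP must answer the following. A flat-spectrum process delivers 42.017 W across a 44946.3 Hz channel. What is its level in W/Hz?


Power spectral density:
PSD = P / BW
    = 42.017 / 44946.3
    = 0.00093483 W/Hz

0.00093483 W/Hz


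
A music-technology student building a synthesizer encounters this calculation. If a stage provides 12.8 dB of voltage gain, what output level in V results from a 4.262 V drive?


Output voltage from dB gain:
V_out = V_in * 10^(gain_dB / 20)
      = 4.262 * 10^(12.8 / 20)
      = 4.262 * 4.365158
      = 18.6043 V

18.6043 V


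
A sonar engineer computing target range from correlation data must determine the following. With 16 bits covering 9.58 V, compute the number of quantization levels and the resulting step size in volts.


Step 1 — number of quantization levels:
L = 2^N = 2^16 = 65536

Step 2 — LSB step size:
delta = Vfs / L
      = 9.58 / 65536
      = 0.00014618 V

Levels = 65536; step size = 0.00014618 V


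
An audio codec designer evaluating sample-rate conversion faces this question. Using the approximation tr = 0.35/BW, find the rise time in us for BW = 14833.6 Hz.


Rise time from bandwidth relationship:
tr = 0.35 / BW
   = 0.35 / 14833.6
   = 2.359508144e-05 s
   = 23.5951 us

23.5951 us


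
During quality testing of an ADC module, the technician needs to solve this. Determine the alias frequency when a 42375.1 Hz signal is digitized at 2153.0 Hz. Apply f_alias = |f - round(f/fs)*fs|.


Compute the nearest integer multiple of fs to the signal:
n = round(42375.1 / 2153.0) = 20
f_alias = |42375.1 - 20 * 2153.0|
        = |42375.1 - 43060.0|
        = 684.9 Hz

684.9


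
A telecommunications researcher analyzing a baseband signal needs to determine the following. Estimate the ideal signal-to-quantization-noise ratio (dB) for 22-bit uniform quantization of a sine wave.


Theoretical SNR for a full-scale sinusoid:
SNR = 6.02 * N + 1.76
    = 6.02 * 22 + 1.76
    = 132.44 + 1.76
    = 134.2 dB

134.2 dB


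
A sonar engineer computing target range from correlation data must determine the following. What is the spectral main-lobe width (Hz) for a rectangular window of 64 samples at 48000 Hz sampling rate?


Main lobe width for a rectangular window:
Width = 2 * fs / N
      = 2 * 48000 / 64
      = 96000 / 64
      = 1500.0 Hz

1500.0 Hz


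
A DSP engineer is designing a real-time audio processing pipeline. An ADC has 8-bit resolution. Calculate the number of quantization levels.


Number of quantization levels = 2^N
= 2^8
= 256

256


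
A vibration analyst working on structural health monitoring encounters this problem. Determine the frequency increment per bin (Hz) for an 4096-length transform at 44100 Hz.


DFT frequency resolution:
df = fs / N
   = 44100 / 4096
   = 10.7666 Hz

10.7666 Hz


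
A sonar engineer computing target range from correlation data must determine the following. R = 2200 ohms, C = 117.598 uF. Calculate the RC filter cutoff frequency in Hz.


Cutoff frequency of a first-order RC filter:
fc = 1 / (2 * pi * R * C)
C = 117.598 uF = 0.000117598 F
fc = 1 / (2 * pi * 2200 * 0.000117598)
   = 1 / 1.6255580566582
   = 0.615173 Hz

0.615173 Hz


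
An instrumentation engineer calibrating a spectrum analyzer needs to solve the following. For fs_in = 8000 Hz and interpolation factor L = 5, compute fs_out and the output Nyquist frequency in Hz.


Step 1 — output sample rate after interpolation by L:
fs_out = L * fs_in = 5 * 8000 = 40000 Hz

Step 2 — Nyquist frequency of the output stream:
f_Nyq = fs_out / 2 = 40000 / 2 = 20000.0 Hz

fs_out = 40000 Hz; f_Nyquist = 20000.0 Hz


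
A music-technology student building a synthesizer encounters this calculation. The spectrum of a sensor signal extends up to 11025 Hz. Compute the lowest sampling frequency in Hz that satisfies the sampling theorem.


The Nyquist rate is twice the maximum frequency component.
fs_min = 2 * fmax
      = 2 * 11025
      = 22050 Hz

22050


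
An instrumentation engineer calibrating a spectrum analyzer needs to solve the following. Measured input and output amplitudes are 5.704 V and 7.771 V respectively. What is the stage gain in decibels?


Voltage gain in dB:
G = 20 * log10(Vout / Vin)
  = 20 * log10(7.771 / 5.704)
  = 20 * log10(1.362377)
  = 20 * 0.134297
  = 2.69 dB

2.69 dB


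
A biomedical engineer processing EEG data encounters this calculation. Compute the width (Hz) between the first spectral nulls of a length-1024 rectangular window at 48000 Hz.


Main lobe width for a rectangular window:
Width = 2 * fs / N
      = 2 * 48000 / 1024
      = 96000 / 1024
      = 93.75 Hz

93.75 Hz


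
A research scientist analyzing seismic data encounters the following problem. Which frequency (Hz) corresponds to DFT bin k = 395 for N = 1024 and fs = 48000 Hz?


Frequency of DFT bin k:
f_k = k * fs / N
    = 395 * 48000 / 1024
    = 18960000 / 1024
    = 18515.625 Hz

18515.625 Hz


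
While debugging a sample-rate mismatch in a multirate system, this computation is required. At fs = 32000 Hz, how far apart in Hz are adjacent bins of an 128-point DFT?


DFT frequency resolution:
df = fs / N
   = 32000 / 128
   = 250.0 Hz

250.0 Hz


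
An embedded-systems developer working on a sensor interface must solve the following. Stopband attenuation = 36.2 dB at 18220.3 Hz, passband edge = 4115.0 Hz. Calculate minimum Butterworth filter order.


Butterworth filter order formula:
n = log10(10^(A/10) - 1) / (2 * log10(f_stop/f_pass))
10^(36.2/10) - 1 = 4167.6938
f_stop/f_pass = 18220.3 / 4115.0 = 4.4278
n = 2.801 -> ceil = 3

3


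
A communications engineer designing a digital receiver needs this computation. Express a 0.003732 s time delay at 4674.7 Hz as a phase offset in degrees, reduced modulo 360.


Phase shift from frequency and time delay:
phi = 360 * f * t_delay
    = 360 * 4674.7 * 0.003732
    = 6280.55 degrees
    mod 360 = 160.55 degrees

160.55 degrees


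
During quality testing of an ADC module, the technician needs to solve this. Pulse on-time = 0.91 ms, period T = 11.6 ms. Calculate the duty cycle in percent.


Duty cycle as a percentage:
DC = (t_on / T) * 100
   = (0.91 / 11.6) * 100
   = 0.078448 * 100
   = 7.84 %

7.84 %


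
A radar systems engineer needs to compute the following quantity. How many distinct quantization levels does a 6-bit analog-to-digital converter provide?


Number of quantization levels = 2^N
= 2^6
= 64

64


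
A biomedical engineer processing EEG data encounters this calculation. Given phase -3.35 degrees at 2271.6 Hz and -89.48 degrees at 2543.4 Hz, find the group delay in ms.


Group delay from phase difference:
tau = -d(phi)/d(omega)
d(phi) = -86.13 deg = -1.503252 rad
d(omega) = 2*pi*(2543.4 - 2271.6) = 1707.7698 rad/s
tau = -(-1.503252) / 1707.7698
    = 0.8802 ms

0.8802 ms


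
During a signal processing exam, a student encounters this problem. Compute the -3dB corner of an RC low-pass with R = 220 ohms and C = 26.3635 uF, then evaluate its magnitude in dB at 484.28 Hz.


Step 1 — cutoff frequency:
fc = 1 / (2*pi*R*C)
C = 26.3635 uF = 2.63635e-05 F
fc = 1 / (2*pi*220*2.63635e-05)
   = 27.4406 Hz

Step 2 — magnitude at f = 484.28 Hz:
|H(f)| = 1 / sqrt(1 + (f/fc)^2)
f/fc = 484.28 / 27.4406 = 17.648302
|H| = 1 / sqrt(1 + 311.462563) = 0.0565719
|H|_dB = 20*log10(0.0565719) = -24.95 dB

fc = 27.4406 Hz; |H(484.28 Hz)| = -24.95 dB


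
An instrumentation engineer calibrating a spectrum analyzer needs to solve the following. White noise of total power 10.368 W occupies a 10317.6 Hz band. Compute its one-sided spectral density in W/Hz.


Power spectral density:
PSD = P / BW
    = 10.368 / 10317.6
    = 0.00100488 W/Hz

0.00100488 W/Hz


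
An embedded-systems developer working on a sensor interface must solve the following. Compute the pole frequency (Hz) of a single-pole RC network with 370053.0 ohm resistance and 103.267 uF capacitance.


Cutoff frequency of a first-order RC filter:
fc = 1 / (2 * pi * R * C)
C = 103.267 uF = 0.000103267 F
fc = 1 / (2 * pi * 370053.0 * 0.000103267)
   = 1 / 240.10729675506
   = 0.004165 Hz

0.004165 Hz


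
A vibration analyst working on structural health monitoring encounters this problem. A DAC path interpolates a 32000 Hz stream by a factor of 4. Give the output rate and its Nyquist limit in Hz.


Step 1 — output sample rate after interpolation by L:
fs_out = L * fs_in = 4 * 32000 = 128000 Hz

Step 2 — Nyquist frequency of the output stream:
f_Nyq = fs_out / 2 = 128000 / 2 = 64000.0 Hz

fs_out = 128000 Hz; f_Nyquist = 64000.0 Hz


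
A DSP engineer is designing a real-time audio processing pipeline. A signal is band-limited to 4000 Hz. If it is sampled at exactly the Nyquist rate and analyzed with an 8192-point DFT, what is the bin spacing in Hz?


Step 1 — Nyquist sampling rate:
fs = 2 * fmax = 2 * 4000 = 8000 Hz

Step 2 — DFT bin spacing:
df = fs / N = 8000 / 8192 = 0.9766 Hz

0.9766 Hz


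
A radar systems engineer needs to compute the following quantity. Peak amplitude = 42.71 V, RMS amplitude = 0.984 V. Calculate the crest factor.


Crest factor is the ratio of peak to RMS:
CF = V_peak / V_rms
   = 42.71 / 0.984
   = 43.4045

43.4045


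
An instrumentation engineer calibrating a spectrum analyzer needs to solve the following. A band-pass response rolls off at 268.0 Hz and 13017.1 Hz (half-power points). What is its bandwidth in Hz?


Bandwidth is the difference of -3dB frequencies:
BW = f_high - f_low
   = 13017.1 - 268.0
   = 12749.1 Hz

12749.1 Hz


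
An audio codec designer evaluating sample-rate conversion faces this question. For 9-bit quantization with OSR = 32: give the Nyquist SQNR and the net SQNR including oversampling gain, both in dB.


Step 1 — baseline SQNR at Nyquist:
SQNR_base = 6.02*N + 1.76
          = 6.02*9 + 1.76
          = 55.94 dB

Step 2 — oversampling processing gain:
G = 10*log10(OSR) = 10*log10(32) = 15.05 dB

Step 3 — total:
SQNR_total = 55.94 + 15.05 = 70.99 dB

Base SQNR = 55.94 dB; oversampled SQNR = 70.99 dB


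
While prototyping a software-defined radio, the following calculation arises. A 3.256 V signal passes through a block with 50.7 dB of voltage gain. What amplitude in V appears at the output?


Output voltage from dB gain:
V_out = V_in * 10^(gain_dB / 20)
      = 3.256 * 10^(50.7 / 20)
      = 3.256 * 342.767787
      = 1116.0519 V

1116.0519 V
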